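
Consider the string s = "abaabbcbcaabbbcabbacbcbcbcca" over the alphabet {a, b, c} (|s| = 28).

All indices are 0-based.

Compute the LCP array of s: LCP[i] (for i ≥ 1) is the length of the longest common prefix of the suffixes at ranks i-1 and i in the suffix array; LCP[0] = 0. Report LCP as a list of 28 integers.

rank→(start, suffix):
  0 → (27, 'a')
  1 → (9, 'aabbbcabbacbcbcbcca')
  2 → (2, 'aabbcbcaabbbcabbacbcbcbcca')
  3 → (0, 'abaabbcbcaabbbcabbacbcbcbcca')
  4 → (15, 'abbacbcbcbcca')
  5 → (10, 'abbbcabbacbcbcbcca')
  6 → (3, 'abbcbcaabbbcabbacbcbcbcca')
  7 → (18, 'acbcbcbcca')
  8 → (1, 'baabbcbcaabbbcabbacbcbcbcca')
  9 → (17, 'bacbcbcbcca')
  10 → (16, 'bbacbcbcbcca')
  11 → (11, 'bbbcabbacbcbcbcca')
  12 → (12, 'bbcabbacbcbcbcca')
  13 → (4, 'bbcbcaabbbcabbacbcbcbcca')
  14 → (7, 'bcaabbbcabbacbcbcbcca')
  15 → (13, 'bcabbacbcbcbcca')
  16 → (5, 'bcbcaabbbcabbacbcbcbcca')
  17 → (20, 'bcbcbcca')
  18 → (22, 'bcbcca')
  19 → (24, 'bcca')
  20 → (26, 'ca')
  21 → (8, 'caabbbcabbacbcbcbcca')
  22 → (14, 'cabbacbcbcbcca')
  23 → (6, 'cbcaabbbcabbacbcbcbcca')
  24 → (19, 'cbcbcbcca')
  25 → (21, 'cbcbcca')
  26 → (23, 'cbcca')
  27 → (25, 'cca')

SA = [27, 9, 2, 0, 15, 10, 3, 18, 1, 17, 16, 11, 12, 4, 7, 13, 5, 20, 22, 24, 26, 8, 14, 6, 19, 21, 23, 25]
i: (SA[i-1],SA[i]) lcp shared
  1: (27,9) 1 'a'
  2: (9,2) 4 'aabb'
  3: (2,0) 1 'a'
  4: (0,15) 2 'ab'
  5: (15,10) 3 'abb'
  6: (10,3) 3 'abb'
  7: (3,18) 1 'a'
  8: (18,1) 0 ''
  9: (1,17) 2 'ba'
  10: (17,16) 1 'b'
  11: (16,11) 2 'bb'
  12: (11,12) 2 'bb'
  13: (12,4) 3 'bbc'
  14: (4,7) 1 'b'
  15: (7,13) 3 'bca'
  16: (13,5) 2 'bc'
  17: (5,20) 4 'bcbc'
  18: (20,22) 4 'bcbc'
  19: (22,24) 2 'bc'
  20: (24,26) 0 ''
  21: (26,8) 2 'ca'
  22: (8,14) 2 'ca'
  23: (14,6) 1 'c'
  24: (6,19) 3 'cbc'
  25: (19,21) 5 'cbcbc'
  26: (21,23) 3 'cbc'
  27: (23,25) 1 'c'

[0, 1, 4, 1, 2, 3, 3, 1, 0, 2, 1, 2, 2, 3, 1, 3, 2, 4, 4, 2, 0, 2, 2, 1, 3, 5, 3, 1]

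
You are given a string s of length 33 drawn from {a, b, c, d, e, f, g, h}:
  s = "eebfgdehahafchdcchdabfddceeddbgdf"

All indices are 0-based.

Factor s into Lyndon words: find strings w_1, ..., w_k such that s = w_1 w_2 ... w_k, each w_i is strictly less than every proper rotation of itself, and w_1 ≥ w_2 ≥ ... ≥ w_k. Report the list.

emit factor 1: 'e' (i=0, period=1)
emit factor 2: 'e' (i=1, period=1)
emit factor 3: 'bfgdeh' (i=2, period=6)
emit factor 4: 'ah' (i=8, period=2)
emit factor 5: 'afchdcchd' (i=10, period=9)
emit factor 6: 'abfddceeddbgdf' (i=19, period=14)

["e", "e", "bfgdeh", "ah", "afchdcchd", "abfddceeddbgdf"]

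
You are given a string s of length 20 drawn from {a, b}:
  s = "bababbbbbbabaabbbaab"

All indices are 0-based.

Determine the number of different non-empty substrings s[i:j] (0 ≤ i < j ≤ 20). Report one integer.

159

sorted suffixes:
  #0 SA[0]=17  'aab'
  #1 SA[1]=12  'aabbbaab'
  #2 SA[2]=18  'ab'
  #3 SA[3]=10  'abaabbbaab'
  #4 SA[4]=1  'ababbbbbbabaabbbaab'
  #5 SA[5]=13  'abbbaab'
  #6 SA[6]=3  'abbbbbbabaabbbaab'
  #7 SA[7]=19  'b'
  #8 SA[8]=16  'baab'
  #9 SA[9]=11  'baabbbaab'
  #10 SA[10]=9  'babaabbbaab'
  #11 SA[11]=0  'bababbbbbbabaabbbaab'
  #12 SA[12]=2  'babbbbbbabaabbbaab'
  #13 SA[13]=15  'bbaab'
  #14 SA[14]=8  'bbabaabbbaab'
  #15 SA[15]=14  'bbbaab'
  #16 SA[16]=7  'bbbabaabbbaab'
  #17 SA[17]=6  'bbbbabaabbbaab'
  #18 SA[18]=5  'bbbbbabaabbbaab'
  #19 SA[19]=4  'bbbbbbabaabbbaab'

SA = [17, 12, 18, 10, 1, 13, 3, 19, 16, 11, 9, 0, 2, 15, 8, 14, 7, 6, 5, 4]
i: (SA[i-1],SA[i]) lcp shared
  1: (17,12) 3 'aab'
  2: (12,18) 1 'a'
  3: (18,10) 2 'ab'
  4: (10,1) 3 'aba'
  5: (1,13) 2 'ab'
  6: (13,3) 4 'abbb'
  7: (3,19) 0 ''
  8: (19,16) 1 'b'
  9: (16,11) 4 'baab'
  10: (11,9) 2 'ba'
  11: (9,0) 4 'baba'
  12: (0,2) 3 'bab'
  13: (2,15) 1 'b'
  14: (15,8) 3 'bba'
  15: (8,14) 2 'bb'
  16: (14,7) 4 'bbba'
  17: (7,6) 3 'bbb'
  18: (6,5) 4 'bbbb'
  19: (5,4) 5 'bbbbb'

n(n+1)/2 = 20·21/2 = 210
Σ LCP = 0 + 3 + 1 + 2 + 3 + 2 + 4 + 0 + 1 + 4 + 2 + 4 + 3 + 1 + 3 + 2 + 4 + 3 + 4 + 5 = 51
distinct = 210 − 51 = 159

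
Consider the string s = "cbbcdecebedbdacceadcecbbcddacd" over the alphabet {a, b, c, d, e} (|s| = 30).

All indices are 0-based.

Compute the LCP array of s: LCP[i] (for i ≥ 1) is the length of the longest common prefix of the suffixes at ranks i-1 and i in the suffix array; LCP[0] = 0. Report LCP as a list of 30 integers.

rank | idx | suffix
   0 |  13 | acceadcecbbcddacd
   1 |  27 | acd
   2 |  17 | adcecbbcddacd
   3 |  22 | bbcddacd
   4 |   1 | bbcdecebedbdacceadcecbbcddacd
   5 |  23 | bcddacd
   6 |   2 | bcdecebedbdacceadcecbbcddacd
   7 |  11 | bdacceadcecbbcddacd
   8 |   8 | bedbdacceadcecbbcddacd
   9 |  21 | cbbcddacd
  10 |   0 | cbbcdecebedbdacceadcecbbcddacd
  11 |  14 | cceadcecbbcddacd
  12 |  28 | cd
  13 |  24 | cddacd
  14 |   3 | cdecebedbdacceadcecbbcddacd
  15 |  15 | ceadcecbbcddacd
  16 |   6 | cebedbdacceadcecbbcddacd
  17 |  19 | cecbbcddacd
  18 |  29 | d
  19 |  12 | dacceadcecbbcddacd
  20 |  26 | dacd
  21 |  10 | dbdacceadcecbbcddacd
  22 |  18 | dcecbbcddacd
  23 |  25 | ddacd
  24 |   4 | decebedbdacceadcecbbcddacd
  25 |  16 | eadcecbbcddacd
  26 |   7 | ebedbdacceadcecbbcddacd
  27 |  20 | ecbbcddacd
  28 |   5 | ecebedbdacceadcecbbcddacd
  29 |   9 | edbdacceadcecbbcddacd

SA = [13, 27, 17, 22, 1, 23, 2, 11, 8, 21, 0, 14, 28, 24, 3, 15, 6, 19, 29, 12, 26, 10, 18, 25, 4, 16, 7, 20, 5, 9]
[i] adj suffixes → lcp
  [1] 13/27 → 2 ('ac')
  [2] 27/17 → 1 ('a')
  [3] 17/22 → 0 ('')
  [4] 22/1 → 4 ('bbcd')
  [5] 1/23 → 1 ('b')
  [6] 23/2 → 3 ('bcd')
  [7] 2/11 → 1 ('b')
  [8] 11/8 → 1 ('b')
  [9] 8/21 → 0 ('')
  [10] 21/0 → 5 ('cbbcd')
  [11] 0/14 → 1 ('c')
  [12] 14/28 → 1 ('c')
  [13] 28/24 → 2 ('cd')
  [14] 24/3 → 2 ('cd')
  [15] 3/15 → 1 ('c')
  [16] 15/6 → 2 ('ce')
  [17] 6/19 → 2 ('ce')
  [18] 19/29 → 0 ('')
  [19] 29/12 → 1 ('d')
  [20] 12/26 → 3 ('dac')
  [21] 26/10 → 1 ('d')
  [22] 10/18 → 1 ('d')
  [23] 18/25 → 1 ('d')
  [24] 25/4 → 1 ('d')
  [25] 4/16 → 0 ('')
  [26] 16/7 → 1 ('e')
  [27] 7/20 → 1 ('e')
  [28] 20/5 → 2 ('ec')
  [29] 5/9 → 1 ('e')

[0, 2, 1, 0, 4, 1, 3, 1, 1, 0, 5, 1, 1, 2, 2, 1, 2, 2, 0, 1, 3, 1, 1, 1, 1, 0, 1, 1, 2, 1]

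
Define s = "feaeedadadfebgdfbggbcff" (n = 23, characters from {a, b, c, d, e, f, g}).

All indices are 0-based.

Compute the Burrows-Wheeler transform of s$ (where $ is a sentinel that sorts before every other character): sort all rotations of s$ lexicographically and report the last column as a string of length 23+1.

fddegefbeagaffeafd$dcgbb

rank  rotation                  last
    0  $feaeedadadfebgdfbggbcff  f
    1  adadfebgdfbggbcff$feaeed  d
    2  adfebgdfbggbcff$feaeedad  d
    3  aeedadadfebgdfbggbcff$fe  e
    4  bcff$feaeedadadfebgdfbgg  g
    5  bgdfbggbcff$feaeedadadfe  e
    6  bggbcff$feaeedadadfebgdf  f
    7  cff$feaeedadadfebgdfbggb  b
    8  dadadfebgdfbggbcff$feaee  e
    9  dadfebgdfbggbcff$feaeeda  a
   10  dfbggbcff$feaeedadadfebg  g
   11  dfebgdfbggbcff$feaeedada  a
   12  eaeedadadfebgdfbggbcff$f  f
   13  ebgdfbggbcff$feaeedadadf  f
   14  edadadfebgdfbggbcff$feae  e
   15  eedadadfebgdfbggbcff$fea  a
   16  f$feaeedadadfebgdfbggbcf  f
   17  fbggbcff$feaeedadadfebgd  d
   18  feaeedadadfebgdfbggbcff$  $
   19  febgdfbggbcff$feaeedadad  d
   20  ff$feaeedadadfebgdfbggbc  c
   21  gbcff$feaeedadadfebgdfbg  g
   22  gdfbggbcff$feaeedadadfeb  b
   23  ggbcff$feaeedadadfebgdfb  b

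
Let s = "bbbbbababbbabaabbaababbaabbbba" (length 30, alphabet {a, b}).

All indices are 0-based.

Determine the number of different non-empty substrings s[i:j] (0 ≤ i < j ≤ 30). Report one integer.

rank→(start, suffix):
  0 → (29, 'a')
  1 → (17, 'aababbaabbbba')
  2 → (13, 'aabbaababbaabbbba')
  3 → (23, 'aabbbba')
  4 → (11, 'abaabbaababbaabbbba')
  5 → (18, 'ababbaabbbba')
  6 → (5, 'ababbbabaabbaababbaabbbba')
  7 → (14, 'abbaababbaabbbba')
  8 → (20, 'abbaabbbba')
  9 → (7, 'abbbabaabbaababbaabbbba')
  10 → (24, 'abbbba')
  11 → (28, 'ba')
  12 → (16, 'baababbaabbbba')
  13 → (12, 'baabbaababbaabbbba')
  14 → (22, 'baabbbba')
  15 → (10, 'babaabbaababbaabbbba')
  16 → (4, 'bababbbabaabbaababbaabbbba')
  17 → (19, 'babbaabbbba')
  18 → (6, 'babbbabaabbaababbaabbbba')
  19 → (27, 'bba')
  20 → (15, 'bbaababbaabbbba')
  21 → (21, 'bbaabbbba')
  22 → (9, 'bbabaabbaababbaabbbba')
  23 → (3, 'bbababbbabaabbaababbaabbbba')
  24 → (26, 'bbba')
  25 → (8, 'bbbabaabbaababbaabbbba')
  26 → (2, 'bbbababbbabaabbaababbaabbbba')
  27 → (25, 'bbbba')
  28 → (1, 'bbbbababbbabaabbaababbaabbbba')
  29 → (0, 'bbbbbababbbabaabbaababbaabbbba')

SA = [29, 17, 13, 23, 11, 18, 5, 14, 20, 7, 24, 28, 16, 12, 22, 10, 4, 19, 6, 27, 15, 21, 9, 3, 26, 8, 2, 25, 1, 0]
i: (SA[i-1],SA[i]) lcp shared
  1: (29,17) 1 'a'
  2: (17,13) 3 'aab'
  3: (13,23) 4 'aabb'
  4: (23,11) 1 'a'
  5: (11,18) 3 'aba'
  6: (18,5) 5 'ababb'
  7: (5,14) 2 'ab'
  8: (14,20) 6 'abbaab'
  9: (20,7) 3 'abb'
  10: (7,24) 4 'abbb'
  11: (24,28) 0 ''
  12: (28,16) 2 'ba'
  13: (16,12) 4 'baab'
  14: (12,22) 5 'baabb'
  15: (22,10) 2 'ba'
  16: (10,4) 4 'baba'
  17: (4,19) 3 'bab'
  18: (19,6) 4 'babb'
  19: (6,27) 1 'b'
  20: (27,15) 3 'bba'
  21: (15,21) 5 'bbaab'
  22: (21,9) 3 'bba'
  23: (9,3) 5 'bbaba'
  24: (3,26) 2 'bb'
  25: (26,8) 4 'bbba'
  26: (8,2) 6 'bbbaba'
  27: (2,25) 3 'bbb'
  28: (25,1) 5 'bbbba'
  29: (1,0) 4 'bbbb'

n(n+1)/2 = 30·31/2 = 465
Σ LCP = 0 + 1 + 3 + 4 + 1 + 3 + 5 + 2 + 6 + 3 + 4 + 0 + 2 + 4 + 5 + 2 + 4 + 3 + 4 + 1 + 3 + 5 + 3 + 5 + 2 + 4 + 6 + 3 + 5 + 4 = 97
distinct = 465 − 97 = 368

368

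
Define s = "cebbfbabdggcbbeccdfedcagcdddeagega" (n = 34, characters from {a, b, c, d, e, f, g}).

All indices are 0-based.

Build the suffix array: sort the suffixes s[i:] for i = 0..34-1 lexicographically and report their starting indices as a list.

[33, 6, 22, 29, 5, 12, 2, 7, 13, 3, 21, 11, 15, 24, 16, 0, 20, 25, 26, 27, 17, 8, 28, 1, 14, 19, 31, 4, 18, 32, 10, 23, 30, 9]

sorted suffixes:
  #0 SA[0]=33  'a'
  #1 SA[1]=6  'abdggcbbeccdfedcagcdddeagega'
  #2 SA[2]=22  'agcdddeagega'
  #3 SA[3]=29  'agega'
  #4 SA[4]=5  'babdggcbbeccdfedcagcdddeagega'
  #5 SA[5]=12  'bbeccdfedcagcdddeagega'
  #6 SA[6]=2  'bbfbabdggcbbeccdfedcagcdddeagega'
  #7 SA[7]=7  'bdggcbbeccdfedcagcdddeagega'
  #8 SA[8]=13  'beccdfedcagcdddeagega'
  #9 SA[9]=3  'bfbabdggcbbeccdfedcagcdddeagega'
  #10 SA[10]=21  'cagcdddeagega'
  #11 SA[11]=11  'cbbeccdfedcagcdddeagega'
  #12 SA[12]=15  'ccdfedcagcdddeagega'
  #13 SA[13]=24  'cdddeagega'
  #14 SA[14]=16  'cdfedcagcdddeagega'
  #15 SA[15]=0  'cebbfbabdggcbbeccdfedcagcdddeagega'
  #16 SA[16]=20  'dcagcdddeagega'
  #17 SA[17]=25  'dddeagega'
  #18 SA[18]=26  'ddeagega'
  #19 SA[19]=27  'deagega'
  #20 SA[20]=17  'dfedcagcdddeagega'
  #21 SA[21]=8  'dggcbbeccdfedcagcdddeagega'
  #22 SA[22]=28  'eagega'
  #23 SA[23]=1  'ebbfbabdggcbbeccdfedcagcdddeagega'
  #24 SA[24]=14  'eccdfedcagcdddeagega'
  #25 SA[25]=19  'edcagcdddeagega'
  #26 SA[26]=31  'ega'
  #27 SA[27]=4  'fbabdggcbbeccdfedcagcdddeagega'
  #28 SA[28]=18  'fedcagcdddeagega'
  #29 SA[29]=32  'ga'
  #30 SA[30]=10  'gcbbeccdfedcagcdddeagega'
  #31 SA[31]=23  'gcdddeagega'
  #32 SA[32]=30  'gega'
  #33 SA[33]=9  'ggcbbeccdfedcagcdddeagega'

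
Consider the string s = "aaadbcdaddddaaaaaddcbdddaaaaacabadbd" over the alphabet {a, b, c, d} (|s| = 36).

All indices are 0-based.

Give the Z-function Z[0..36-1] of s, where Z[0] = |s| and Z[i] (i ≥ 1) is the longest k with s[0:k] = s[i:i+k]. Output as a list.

Z[0]=36
i=1: outside box; Z[1]=2 extend→box=[1,3)
i=2: min(r-i=1, Z[1]=2)=1; Z[2]=1
i=3: outside box; Z[3]=0
i=4: outside box; Z[4]=0
i=5: outside box; Z[5]=0
i=6: outside box; Z[6]=0
i=7: outside box; Z[7]=1 extend→box=[7,8)
i=8: outside box; Z[8]=0
i=9: outside box; Z[9]=0
i=10: outside box; Z[10]=0
i=11: outside box; Z[11]=0
i=12: outside box; Z[12]=3 extend→box=[12,15)
i=13: min(r-i=2, Z[1]=2)=2; Z[13]=3 extend→box=[13,16)
i=14: min(r-i=2, Z[1]=2)=2; Z[14]=4 extend→box=[14,18)
i=15: min(r-i=3, Z[1]=2)=2; Z[15]=2
i=16: min(r-i=2, Z[2]=1)=1; Z[16]=1
i=17: min(r-i=1, Z[3]=0)=0; Z[17]=0
i=18: outside box; Z[18]=0
i=19: outside box; Z[19]=0
i=20: outside box; Z[20]=0
i=21: outside box; Z[21]=0
i=22: outside box; Z[22]=0
i=23: outside box; Z[23]=0
i=24: outside box; Z[24]=3 extend→box=[24,27)
i=25: min(r-i=2, Z[1]=2)=2; Z[25]=3 extend→box=[25,28)
i=26: min(r-i=2, Z[1]=2)=2; Z[26]=3 extend→box=[26,29)
i=27: min(r-i=2, Z[1]=2)=2; Z[27]=2
i=28: min(r-i=1, Z[2]=1)=1; Z[28]=1
i=29: outside box; Z[29]=0
i=30: outside box; Z[30]=1 extend→box=[30,31)
i=31: outside box; Z[31]=0
i=32: outside box; Z[32]=1 extend→box=[32,33)
i=33: outside box; Z[33]=0
i=34: outside box; Z[34]=0
i=35: outside box; Z[35]=0

[36, 2, 1, 0, 0, 0, 0, 1, 0, 0, 0, 0, 3, 3, 4, 2, 1, 0, 0, 0, 0, 0, 0, 0, 3, 3, 3, 2, 1, 0, 1, 0, 1, 0, 0, 0]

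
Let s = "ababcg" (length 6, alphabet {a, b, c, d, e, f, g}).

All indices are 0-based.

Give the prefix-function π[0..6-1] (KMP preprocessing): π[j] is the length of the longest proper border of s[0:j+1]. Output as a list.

π[0] = 0
j=1 s[j]='b': π[1]=0 (border '')
j=2 s[j]='a': π[2]=1 (border 'a')
j=3 s[j]='b': π[3]=2 (border 'ab')
j=4 s[j]='c': k: 2→0; π[4]=0 (border '')
j=5 s[j]='g': π[5]=0 (border '')

[0, 0, 1, 2, 0, 0]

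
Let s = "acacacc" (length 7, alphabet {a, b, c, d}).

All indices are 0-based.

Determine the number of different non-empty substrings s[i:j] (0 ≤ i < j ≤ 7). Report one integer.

17

rank→(start, suffix):
  0 → (0, 'acacacc')
  1 → (2, 'acacc')
  2 → (4, 'acc')
  3 → (6, 'c')
  4 → (1, 'cacacc')
  5 → (3, 'cacc')
  6 → (5, 'cc')

SA = [0, 2, 4, 6, 1, 3, 5]
[i] adj suffixes → lcp
  [1] 0/2 → 4 ('acac')
  [2] 2/4 → 2 ('ac')
  [3] 4/6 → 0 ('')
  [4] 6/1 → 1 ('c')
  [5] 1/3 → 3 ('cac')
  [6] 3/5 → 1 ('c')

n(n+1)/2 = 7·8/2 = 28
Σ LCP = 0 + 4 + 2 + 0 + 1 + 3 + 1 = 11
distinct = 28 − 11 = 17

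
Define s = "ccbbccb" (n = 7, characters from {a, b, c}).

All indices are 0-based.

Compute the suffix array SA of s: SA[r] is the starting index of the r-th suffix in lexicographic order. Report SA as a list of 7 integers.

[6, 2, 3, 5, 1, 4, 0]

sorted suffixes:
  #0 SA[0]=6  'b'
  #1 SA[1]=2  'bbccb'
  #2 SA[2]=3  'bccb'
  #3 SA[3]=5  'cb'
  #4 SA[4]=1  'cbbccb'
  #5 SA[5]=4  'ccb'
  #6 SA[6]=0  'ccbbccb'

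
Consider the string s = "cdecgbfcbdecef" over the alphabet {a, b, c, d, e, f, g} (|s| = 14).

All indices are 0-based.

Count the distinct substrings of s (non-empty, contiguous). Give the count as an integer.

94

sorted suffixes:
  #0 SA[0]=8  'bdecef'
  #1 SA[1]=5  'bfcbdecef'
  #2 SA[2]=7  'cbdecef'
  #3 SA[3]=0  'cdecgbfcbdecef'
  #4 SA[4]=11  'cef'
  #5 SA[5]=3  'cgbfcbdecef'
  #6 SA[6]=9  'decef'
  #7 SA[7]=1  'decgbfcbdecef'
  #8 SA[8]=10  'ecef'
  #9 SA[9]=2  'ecgbfcbdecef'
  #10 SA[10]=12  'ef'
  #11 SA[11]=13  'f'
  #12 SA[12]=6  'fcbdecef'
  #13 SA[13]=4  'gbfcbdecef'

SA = [8, 5, 7, 0, 11, 3, 9, 1, 10, 2, 12, 13, 6, 4]
[i] adj suffixes → lcp
  [1] 8/5 → 1 ('b')
  [2] 5/7 → 0 ('')
  [3] 7/0 → 1 ('c')
  [4] 0/11 → 1 ('c')
  [5] 11/3 → 1 ('c')
  [6] 3/9 → 0 ('')
  [7] 9/1 → 3 ('dec')
  [8] 1/10 → 0 ('')
  [9] 10/2 → 2 ('ec')
  [10] 2/12 → 1 ('e')
  [11] 12/13 → 0 ('')
  [12] 13/6 → 1 ('f')
  [13] 6/4 → 0 ('')

n(n+1)/2 = 14·15/2 = 105
Σ LCP = 0 + 1 + 0 + 1 + 1 + 1 + 0 + 3 + 0 + 2 + 1 + 0 + 1 + 0 = 11
distinct = 105 − 11 = 94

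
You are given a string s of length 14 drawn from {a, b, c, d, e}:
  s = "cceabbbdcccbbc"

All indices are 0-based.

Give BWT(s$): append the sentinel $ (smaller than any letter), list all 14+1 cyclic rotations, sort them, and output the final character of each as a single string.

rank  rotation         last
    0  $cceabbbdcccbbc  c
    1  abbbdcccbbc$cce  e
    2  bbbdcccbbc$ccea  a
    3  bbc$cceabbbdccc  c
    4  bbdcccbbc$cceab  b
    5  bc$cceabbbdcccb  b
    6  bdcccbbc$cceabb  b
    7  c$cceabbbdcccbb  b
    8  cbbc$cceabbbdcc  c
    9  ccbbc$cceabbbdc  c
   10  cccbbc$cceabbbd  d
   11  cceabbbdcccbbc$  $
   12  ceabbbdcccbbc$c  c
   13  dcccbbc$cceabbb  b
   14  eabbbdcccbbc$cc  c

ceacbbbbccd$cbc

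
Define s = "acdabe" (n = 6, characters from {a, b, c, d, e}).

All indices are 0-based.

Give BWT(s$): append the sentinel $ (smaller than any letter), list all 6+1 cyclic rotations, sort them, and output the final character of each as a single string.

rank  rotation last
    0  $acdabe  e
    1  abe$acd  d
    2  acdabe$  $
    3  be$acda  a
    4  cdabe$a  a
    5  dabe$ac  c
    6  e$acdab  b

ed$aacb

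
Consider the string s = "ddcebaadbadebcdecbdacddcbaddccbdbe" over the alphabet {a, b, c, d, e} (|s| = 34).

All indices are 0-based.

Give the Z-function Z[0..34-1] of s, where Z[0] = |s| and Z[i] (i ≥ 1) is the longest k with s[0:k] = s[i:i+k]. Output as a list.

[34, 1, 0, 0, 0, 0, 0, 1, 0, 0, 1, 0, 0, 0, 1, 0, 0, 0, 1, 0, 0, 3, 1, 0, 0, 0, 3, 1, 0, 0, 0, 1, 0, 0]

Z[0]=34
i=1: fresh scan; Z[1]=1 grow→box=[1,2)
i=2: fresh scan; Z[2]=0
i=3: fresh scan; Z[3]=0
i=4: fresh scan; Z[4]=0
i=5: fresh scan; Z[5]=0
i=6: fresh scan; Z[6]=0
i=7: fresh scan; Z[7]=1 grow→box=[7,8)
i=8: fresh scan; Z[8]=0
i=9: fresh scan; Z[9]=0
i=10: fresh scan; Z[10]=1 grow→box=[10,11)
i=11: fresh scan; Z[11]=0
i=12: fresh scan; Z[12]=0
i=13: fresh scan; Z[13]=0
i=14: fresh scan; Z[14]=1 grow→box=[14,15)
i=15: fresh scan; Z[15]=0
i=16: fresh scan; Z[16]=0
i=17: fresh scan; Z[17]=0
i=18: fresh scan; Z[18]=1 grow→box=[18,19)
i=19: fresh scan; Z[19]=0
i=20: fresh scan; Z[20]=0
i=21: fresh scan; Z[21]=3 grow→box=[21,24)
i=22: min(r-i=2, Z[1]=1)=1; Z[22]=1
i=23: min(r-i=1, Z[2]=0)=0; Z[23]=0
i=24: fresh scan; Z[24]=0
i=25: fresh scan; Z[25]=0
i=26: fresh scan; Z[26]=3 grow→box=[26,29)
i=27: min(r-i=2, Z[1]=1)=1; Z[27]=1
i=28: min(r-i=1, Z[2]=0)=0; Z[28]=0
i=29: fresh scan; Z[29]=0
i=30: fresh scan; Z[30]=0
i=31: fresh scan; Z[31]=1 grow→box=[31,32)
i=32: fresh scan; Z[32]=0
i=33: fresh scan; Z[33]=0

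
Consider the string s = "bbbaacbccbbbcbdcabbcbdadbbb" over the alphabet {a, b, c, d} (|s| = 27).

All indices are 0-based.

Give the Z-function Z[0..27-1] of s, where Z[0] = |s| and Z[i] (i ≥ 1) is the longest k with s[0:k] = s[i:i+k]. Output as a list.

Z[0]=27
i=1: fresh scan; Z[1]=2 grow→box=[1,3)
i=2: min(r-i=1, Z[1]=2)=1; Z[2]=1
i=3: fresh scan; Z[3]=0
i=4: fresh scan; Z[4]=0
i=5: fresh scan; Z[5]=0
i=6: fresh scan; Z[6]=1 grow→box=[6,7)
i=7: fresh scan; Z[7]=0
i=8: fresh scan; Z[8]=0
i=9: fresh scan; Z[9]=3 grow→box=[9,12)
i=10: min(r-i=2, Z[1]=2)=2; Z[10]=2
i=11: min(r-i=1, Z[2]=1)=1; Z[11]=1
i=12: fresh scan; Z[12]=0
i=13: fresh scan; Z[13]=1 grow→box=[13,14)
i=14: fresh scan; Z[14]=0
i=15: fresh scan; Z[15]=0
i=16: fresh scan; Z[16]=0
i=17: fresh scan; Z[17]=2 grow→box=[17,19)
i=18: min(r-i=1, Z[1]=2)=1; Z[18]=1
i=19: fresh scan; Z[19]=0
i=20: fresh scan; Z[20]=1 grow→box=[20,21)
i=21: fresh scan; Z[21]=0
i=22: fresh scan; Z[22]=0
i=23: fresh scan; Z[23]=0
i=24: fresh scan; Z[24]=3 grow→box=[24,27)
i=25: min(r-i=2, Z[1]=2)=2; Z[25]=2
i=26: min(r-i=1, Z[2]=1)=1; Z[26]=1

[27, 2, 1, 0, 0, 0, 1, 0, 0, 3, 2, 1, 0, 1, 0, 0, 0, 2, 1, 0, 1, 0, 0, 0, 3, 2, 1]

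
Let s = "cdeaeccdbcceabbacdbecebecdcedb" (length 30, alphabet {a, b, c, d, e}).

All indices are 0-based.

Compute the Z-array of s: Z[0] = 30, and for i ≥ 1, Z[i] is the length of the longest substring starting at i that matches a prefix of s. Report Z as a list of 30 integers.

Z[0]=30
i=1: i≥r, start 0; Z[1]=0
i=2: i≥r, start 0; Z[2]=0
i=3: i≥r, start 0; Z[3]=0
i=4: i≥r, start 0; Z[4]=0
i=5: i≥r, start 0; Z[5]=1 scan→box=[5,6)
i=6: i≥r, start 0; Z[6]=2 scan→box=[6,8)
i=7: min(r-i=1, Z[1]=0)=0; Z[7]=0
i=8: i≥r, start 0; Z[8]=0
i=9: i≥r, start 0; Z[9]=1 scan→box=[9,10)
i=10: i≥r, start 0; Z[10]=1 scan→box=[10,11)
i=11: i≥r, start 0; Z[11]=0
i=12: i≥r, start 0; Z[12]=0
i=13: i≥r, start 0; Z[13]=0
i=14: i≥r, start 0; Z[14]=0
i=15: i≥r, start 0; Z[15]=0
i=16: i≥r, start 0; Z[16]=2 scan→box=[16,18)
i=17: min(r-i=1, Z[1]=0)=0; Z[17]=0
i=18: i≥r, start 0; Z[18]=0
i=19: i≥r, start 0; Z[19]=0
i=20: i≥r, start 0; Z[20]=1 scan→box=[20,21)
i=21: i≥r, start 0; Z[21]=0
i=22: i≥r, start 0; Z[22]=0
i=23: i≥r, start 0; Z[23]=0
i=24: i≥r, start 0; Z[24]=2 scan→box=[24,26)
i=25: min(r-i=1, Z[1]=0)=0; Z[25]=0
i=26: i≥r, start 0; Z[26]=1 scan→box=[26,27)
i=27: i≥r, start 0; Z[27]=0
i=28: i≥r, start 0; Z[28]=0
i=29: i≥r, start 0; Z[29]=0

[30, 0, 0, 0, 0, 1, 2, 0, 0, 1, 1, 0, 0, 0, 0, 0, 2, 0, 0, 0, 1, 0, 0, 0, 2, 0, 1, 0, 0, 0]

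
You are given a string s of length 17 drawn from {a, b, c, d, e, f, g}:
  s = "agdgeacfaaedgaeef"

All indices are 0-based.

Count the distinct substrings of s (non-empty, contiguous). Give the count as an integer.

rank | idx | suffix
   0 |   8 | aaedgaeef
   1 |   5 | acfaaedgaeef
   2 |   9 | aedgaeef
   3 |  13 | aeef
   4 |   0 | agdgeacfaaedgaeef
   5 |   6 | cfaaedgaeef
   6 |  11 | dgaeef
   7 |   2 | dgeacfaaedgaeef
   8 |   4 | eacfaaedgaeef
   9 |  10 | edgaeef
  10 |  14 | eef
  11 |  15 | ef
  12 |  16 | f
  13 |   7 | faaedgaeef
  14 |  12 | gaeef
  15 |   1 | gdgeacfaaedgaeef
  16 |   3 | geacfaaedgaeef

SA = [8, 5, 9, 13, 0, 6, 11, 2, 4, 10, 14, 15, 16, 7, 12, 1, 3]
rank  pair      lcp
   1  s[8:],s[5:]  1  'a'
   2  s[5:],s[9:]  1  'a'
   3  s[9:],s[13:]  2  'ae'
   4  s[13:],s[0:]  1  'a'
   5  s[0:],s[6:]  0  ''
   6  s[6:],s[11:]  0  ''
   7  s[11:],s[2:]  2  'dg'
   8  s[2:],s[4:]  0  ''
   9  s[4:],s[10:]  1  'e'
  10  s[10:],s[14:]  1  'e'
  11  s[14:],s[15:]  1  'e'
  12  s[15:],s[16:]  0  ''
  13  s[16:],s[7:]  1  'f'
  14  s[7:],s[12:]  0  ''
  15  s[12:],s[1:]  1  'g'
  16  s[1:],s[3:]  1  'g'

n(n+1)/2 = 17·18/2 = 153
Σ LCP = 0 + 1 + 1 + 2 + 1 + 0 + 0 + 2 + 0 + 1 + 1 + 1 + 0 + 1 + 0 + 1 + 1 = 13
distinct = 153 − 13 = 140

140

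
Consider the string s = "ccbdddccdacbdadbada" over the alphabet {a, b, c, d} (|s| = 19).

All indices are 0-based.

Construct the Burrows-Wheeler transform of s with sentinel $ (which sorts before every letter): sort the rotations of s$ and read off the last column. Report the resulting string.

rank  rotation              last
    0  $ccbdddccdacbdadbada  a
    1  a$ccbdddccdacbdadbad  d
    2  acbdadbada$ccbdddccd  d
    3  ada$ccbdddccdacbdadb  b
    4  adbada$ccbdddccdacbd  d
    5  bada$ccbdddccdacbdad  d
    6  bdadbada$ccbdddccdac  c
    7  bdddccdacbdadbada$cc  c
    8  cbdadbada$ccbdddccda  a
    9  cbdddccdacbdadbada$c  c
   10  ccbdddccdacbdadbada$  $
   11  ccdacbdadbada$ccbddd  d
   12  cdacbdadbada$ccbdddc  c
   13  da$ccbdddccdacbdadba  a
   14  dacbdadbada$ccbdddcc  c
   15  dadbada$ccbdddccdacb  b
   16  dbada$ccbdddccdacbda  a
   17  dccdacbdadbada$ccbdd  d
   18  ddccdacbdadbada$ccbd  d
   19  dddccdacbdadbada$ccb  b

addbddccac$dcacbaddb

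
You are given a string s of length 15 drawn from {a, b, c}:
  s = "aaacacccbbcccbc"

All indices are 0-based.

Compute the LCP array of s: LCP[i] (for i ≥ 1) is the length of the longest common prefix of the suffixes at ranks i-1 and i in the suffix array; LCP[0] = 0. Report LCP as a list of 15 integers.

[0, 2, 1, 2, 0, 1, 2, 0, 1, 1, 2, 1, 3, 2, 4]

rank | idx | suffix
   0 |   0 | aaacacccbbcccbc
   1 |   1 | aacacccbbcccbc
   2 |   2 | acacccbbcccbc
   3 |   4 | acccbbcccbc
   4 |   8 | bbcccbc
   5 |  13 | bc
   6 |   9 | bcccbc
   7 |  14 | c
   8 |   3 | cacccbbcccbc
   9 |   7 | cbbcccbc
  10 |  12 | cbc
  11 |   6 | ccbbcccbc
  12 |  11 | ccbc
  13 |   5 | cccbbcccbc
  14 |  10 | cccbc

SA = [0, 1, 2, 4, 8, 13, 9, 14, 3, 7, 12, 6, 11, 5, 10]
[i] adj suffixes → lcp
  [1] 0/1 → 2 ('aa')
  [2] 1/2 → 1 ('a')
  [3] 2/4 → 2 ('ac')
  [4] 4/8 → 0 ('')
  [5] 8/13 → 1 ('b')
  [6] 13/9 → 2 ('bc')
  [7] 9/14 → 0 ('')
  [8] 14/3 → 1 ('c')
  [9] 3/7 → 1 ('c')
  [10] 7/12 → 2 ('cb')
  [11] 12/6 → 1 ('c')
  [12] 6/11 → 3 ('ccb')
  [13] 11/5 → 2 ('cc')
  [14] 5/10 → 4 ('cccb')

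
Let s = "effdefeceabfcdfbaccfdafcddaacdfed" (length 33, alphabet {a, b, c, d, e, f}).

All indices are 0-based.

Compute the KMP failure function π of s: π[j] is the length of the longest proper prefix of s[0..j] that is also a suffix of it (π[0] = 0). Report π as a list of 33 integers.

[0, 0, 0, 0, 1, 2, 1, 0, 1, 0, 0, 0, 0, 0, 0, 0, 0, 0, 0, 0, 0, 0, 0, 0, 0, 0, 0, 0, 0, 0, 0, 1, 0]

π[0] = 0
j=1 s[j]='f': π[1]=0 (border '')
j=2 s[j]='f': π[2]=0 (border '')
j=3 s[j]='d': π[3]=0 (border '')
j=4 s[j]='e': π[4]=1 (border 'e')
j=5 s[j]='f': π[5]=2 (border 'ef')
j=6 s[j]='e': k: 2→0; π[6]=1 (border 'e')
j=7 s[j]='c': k: 1→0; π[7]=0 (border '')
j=8 s[j]='e': π[8]=1 (border 'e')
j=9 s[j]='a': k: 1→0; π[9]=0 (border '')
j=10 s[j]='b': π[10]=0 (border '')
j=11 s[j]='f': π[11]=0 (border '')
j=12 s[j]='c': π[12]=0 (border '')
j=13 s[j]='d': π[13]=0 (border '')
j=14 s[j]='f': π[14]=0 (border '')
j=15 s[j]='b': π[15]=0 (border '')
j=16 s[j]='a': π[16]=0 (border '')
j=17 s[j]='c': π[17]=0 (border '')
j=18 s[j]='c': π[18]=0 (border '')
j=19 s[j]='f': π[19]=0 (border '')
j=20 s[j]='d': π[20]=0 (border '')
j=21 s[j]='a': π[21]=0 (border '')
j=22 s[j]='f': π[22]=0 (border '')
j=23 s[j]='c': π[23]=0 (border '')
j=24 s[j]='d': π[24]=0 (border '')
j=25 s[j]='d': π[25]=0 (border '')
j=26 s[j]='a': π[26]=0 (border '')
j=27 s[j]='a': π[27]=0 (border '')
j=28 s[j]='c': π[28]=0 (border '')
j=29 s[j]='d': π[29]=0 (border '')
j=30 s[j]='f': π[30]=0 (border '')
j=31 s[j]='e': π[31]=1 (border 'e')
j=32 s[j]='d': k: 1→0; π[32]=0 (border '')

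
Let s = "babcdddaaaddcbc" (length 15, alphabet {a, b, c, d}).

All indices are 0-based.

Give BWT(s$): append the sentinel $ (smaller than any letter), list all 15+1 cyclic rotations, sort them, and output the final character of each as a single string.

rank  rotation          last
    0  $babcdddaaaddcbc  c
    1  aaaddcbc$babcddd  d
    2  aaddcbc$babcddda  a
    3  abcdddaaaddcbc$b  b
    4  addcbc$babcdddaa  a
    5  babcdddaaaddcbc$  $
    6  bc$babcdddaaaddc  c
    7  bcdddaaaddcbc$ba  a
    8  c$babcdddaaaddcb  b
    9  cbc$babcdddaaadd  d
   10  cdddaaaddcbc$bab  b
   11  daaaddcbc$babcdd  d
   12  dcbc$babcdddaaad  d
   13  ddaaaddcbc$babcd  d
   14  ddcbc$babcdddaaa  a
   15  dddaaaddcbc$babc  c

cdaba$cabdbdddac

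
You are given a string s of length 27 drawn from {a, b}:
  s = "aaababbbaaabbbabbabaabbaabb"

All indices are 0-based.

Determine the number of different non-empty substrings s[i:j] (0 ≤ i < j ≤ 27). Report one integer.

rank | idx | suffix
   0 |   0 | aaababbbaaabbbabbabaabbaabb
   1 |   8 | aaabbbabbabaabbaabb
   2 |   1 | aababbbaaabbbabbabaabbaabb
   3 |  23 | aabb
   4 |  19 | aabbaabb
   5 |   9 | aabbbabbabaabbaabb
   6 |  17 | abaabbaabb
   7 |   2 | ababbbaaabbbabbabaabbaabb
   8 |  24 | abb
   9 |  20 | abbaabb
  10 |  14 | abbabaabbaabb
  11 |   4 | abbbaaabbbabbabaabbaabb
  12 |  10 | abbbabbabaabbaabb
  13 |  26 | b
  14 |   7 | baaabbbabbabaabbaabb
  15 |  22 | baabb
  16 |  18 | baabbaabb
  17 |  16 | babaabbaabb
  18 |  13 | babbabaabbaabb
  19 |   3 | babbbaaabbbabbabaabbaabb
  20 |  25 | bb
  21 |   6 | bbaaabbbabbabaabbaabb
  22 |  21 | bbaabb
  23 |  15 | bbabaabbaabb
  24 |  12 | bbabbabaabbaabb
  25 |   5 | bbbaaabbbabbabaabbaabb
  26 |  11 | bbbabbabaabbaabb

SA = [0, 8, 1, 23, 19, 9, 17, 2, 24, 20, 14, 4, 10, 26, 7, 22, 18, 16, 13, 3, 25, 6, 21, 15, 12, 5, 11]
[i] adj suffixes → lcp
  [1] 0/8 → 4 ('aaab')
  [2] 8/1 → 2 ('aa')
  [3] 1/23 → 3 ('aab')
  [4] 23/19 → 4 ('aabb')
  [5] 19/9 → 4 ('aabb')
  [6] 9/17 → 1 ('a')
  [7] 17/2 → 3 ('aba')
  [8] 2/24 → 2 ('ab')
  [9] 24/20 → 3 ('abb')
  [10] 20/14 → 4 ('abba')
  [11] 14/4 → 3 ('abb')
  [12] 4/10 → 5 ('abbba')
  [13] 10/26 → 0 ('')
  [14] 26/7 → 1 ('b')
  [15] 7/22 → 3 ('baa')
  [16] 22/18 → 5 ('baabb')
  [17] 18/16 → 2 ('ba')
  [18] 16/13 → 3 ('bab')
  [19] 13/3 → 4 ('babb')
  [20] 3/25 → 1 ('b')
  [21] 25/6 → 2 ('bb')
  [22] 6/21 → 4 ('bbaa')
  [23] 21/15 → 3 ('bba')
  [24] 15/12 → 4 ('bbab')
  [25] 12/5 → 2 ('bb')
  [26] 5/11 → 4 ('bbba')

n(n+1)/2 = 27·28/2 = 378
Σ LCP = 0 + 4 + 2 + 3 + 4 + 4 + 1 + 3 + 2 + 3 + 4 + 3 + 5 + 0 + 1 + 3 + 5 + 2 + 3 + 4 + 1 + 2 + 4 + 3 + 4 + 2 + 4 = 76
distinct = 378 − 76 = 302

302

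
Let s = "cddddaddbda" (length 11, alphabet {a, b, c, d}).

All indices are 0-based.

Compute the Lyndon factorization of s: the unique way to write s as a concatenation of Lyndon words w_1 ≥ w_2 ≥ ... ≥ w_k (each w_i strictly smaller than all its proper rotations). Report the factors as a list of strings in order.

emit factor 1: 'cdddd' (i=0, period=5)
emit factor 2: 'addbd' (i=5, period=5)
emit factor 3: 'a' (i=10, period=1)

["cdddd", "addbd", "a"]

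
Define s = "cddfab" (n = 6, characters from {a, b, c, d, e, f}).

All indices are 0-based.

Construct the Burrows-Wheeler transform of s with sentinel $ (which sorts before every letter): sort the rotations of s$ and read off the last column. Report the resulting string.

bfa$cdd

rank  rotation last
    0  $cddfab  b
    1  ab$cddf  f
    2  b$cddfa  a
    3  cddfab$  $
    4  ddfab$c  c
    5  dfab$cd  d
    6  fab$cdd  d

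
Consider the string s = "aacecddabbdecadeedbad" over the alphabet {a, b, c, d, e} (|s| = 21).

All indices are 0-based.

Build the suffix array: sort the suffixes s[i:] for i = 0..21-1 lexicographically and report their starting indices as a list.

rank | idx | suffix
   0 |   0 | aacecddabbdecadeedbad
   1 |   7 | abbdecadeedbad
   2 |   1 | acecddabbdecadeedbad
   3 |  19 | ad
   4 |  13 | adeedbad
   5 |  18 | bad
   6 |   8 | bbdecadeedbad
   7 |   9 | bdecadeedbad
   8 |  12 | cadeedbad
   9 |   4 | cddabbdecadeedbad
  10 |   2 | cecddabbdecadeedbad
  11 |  20 | d
  12 |   6 | dabbdecadeedbad
  13 |  17 | dbad
  14 |   5 | ddabbdecadeedbad
  15 |  10 | decadeedbad
  16 |  14 | deedbad
  17 |  11 | ecadeedbad
  18 |   3 | ecddabbdecadeedbad
  19 |  16 | edbad
  20 |  15 | eedbad

[0, 7, 1, 19, 13, 18, 8, 9, 12, 4, 2, 20, 6, 17, 5, 10, 14, 11, 3, 16, 15]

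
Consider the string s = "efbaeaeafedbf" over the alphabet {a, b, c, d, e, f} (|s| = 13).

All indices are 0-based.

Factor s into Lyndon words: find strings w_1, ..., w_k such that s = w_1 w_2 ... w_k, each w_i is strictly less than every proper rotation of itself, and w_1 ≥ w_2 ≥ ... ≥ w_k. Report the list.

emit factor 1: 'ef' (i=0, period=2)
emit factor 2: 'b' (i=2, period=1)
emit factor 3: 'aeaeafedbf' (i=3, period=10)

["ef", "b", "aeaeafedbf"]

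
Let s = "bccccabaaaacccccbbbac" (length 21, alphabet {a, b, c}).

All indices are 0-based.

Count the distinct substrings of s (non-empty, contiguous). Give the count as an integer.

195

sorted suffixes:
  #0 SA[0]=7  'aaaacccccbbbac'
  #1 SA[1]=8  'aaacccccbbbac'
  #2 SA[2]=9  'aacccccbbbac'
  #3 SA[3]=5  'abaaaacccccbbbac'
  #4 SA[4]=19  'ac'
  #5 SA[5]=10  'acccccbbbac'
  #6 SA[6]=6  'baaaacccccbbbac'
  #7 SA[7]=18  'bac'
  #8 SA[8]=17  'bbac'
  #9 SA[9]=16  'bbbac'
  #10 SA[10]=0  'bccccabaaaacccccbbbac'
  #11 SA[11]=20  'c'
  #12 SA[12]=4  'cabaaaacccccbbbac'
  #13 SA[13]=15  'cbbbac'
  #14 SA[14]=3  'ccabaaaacccccbbbac'
  #15 SA[15]=14  'ccbbbac'
  #16 SA[16]=2  'cccabaaaacccccbbbac'
  #17 SA[17]=13  'cccbbbac'
  #18 SA[18]=1  'ccccabaaaacccccbbbac'
  #19 SA[19]=12  'ccccbbbac'
  #20 SA[20]=11  'cccccbbbac'

SA = [7, 8, 9, 5, 19, 10, 6, 18, 17, 16, 0, 20, 4, 15, 3, 14, 2, 13, 1, 12, 11]
i: (SA[i-1],SA[i]) lcp shared
  1: (7,8) 3 'aaa'
  2: (8,9) 2 'aa'
  3: (9,5) 1 'a'
  4: (5,19) 1 'a'
  5: (19,10) 2 'ac'
  6: (10,6) 0 ''
  7: (6,18) 2 'ba'
  8: (18,17) 1 'b'
  9: (17,16) 2 'bb'
  10: (16,0) 1 'b'
  11: (0,20) 0 ''
  12: (20,4) 1 'c'
  13: (4,15) 1 'c'
  14: (15,3) 1 'c'
  15: (3,14) 2 'cc'
  16: (14,2) 2 'cc'
  17: (2,13) 3 'ccc'
  18: (13,1) 3 'ccc'
  19: (1,12) 4 'cccc'
  20: (12,11) 4 'cccc'

n(n+1)/2 = 21·22/2 = 231
Σ LCP = 0 + 3 + 2 + 1 + 1 + 2 + 0 + 2 + 1 + 2 + 1 + 0 + 1 + 1 + 1 + 2 + 2 + 3 + 3 + 4 + 4 = 36
distinct = 231 − 36 = 195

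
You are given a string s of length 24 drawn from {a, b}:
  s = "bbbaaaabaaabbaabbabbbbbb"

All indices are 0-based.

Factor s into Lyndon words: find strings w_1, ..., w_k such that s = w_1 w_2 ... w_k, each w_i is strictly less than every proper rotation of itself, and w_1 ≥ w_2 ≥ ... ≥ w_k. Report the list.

emit factor 1: 'b' (i=0, period=1)
emit factor 2: 'b' (i=1, period=1)
emit factor 3: 'b' (i=2, period=1)
emit factor 4: 'aaaabaaabbaabbabbbbbb' (i=3, period=21)

["b", "b", "b", "aaaabaaabbaabbabbbbbb"]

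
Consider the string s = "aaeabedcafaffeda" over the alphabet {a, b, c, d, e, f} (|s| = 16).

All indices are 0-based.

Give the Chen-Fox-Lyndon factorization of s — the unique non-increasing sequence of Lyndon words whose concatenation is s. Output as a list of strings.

emit factor 1: 'aaeabedcafaffed' (i=0, period=15)
emit factor 2: 'a' (i=15, period=1)

["aaeabedcafaffed", "a"]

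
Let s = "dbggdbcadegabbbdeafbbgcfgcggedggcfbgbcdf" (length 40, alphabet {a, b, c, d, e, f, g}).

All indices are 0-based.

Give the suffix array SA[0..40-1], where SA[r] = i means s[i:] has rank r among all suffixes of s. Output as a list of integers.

sorted suffixes:
  #0 SA[0]=11  'abbbdeafbbgcfgcggedggcfbgbcdf'
  #1 SA[1]=7  'adegabbbdeafbbgcfgcggedggcfbgbcdf'
  #2 SA[2]=17  'afbbgcfgcggedggcfbgbcdf'
  #3 SA[3]=12  'bbbdeafbbgcfgcggedggcfbgbcdf'
  #4 SA[4]=13  'bbdeafbbgcfgcggedggcfbgbcdf'
  #5 SA[5]=19  'bbgcfgcggedggcfbgbcdf'
  #6 SA[6]=5  'bcadegabbbdeafbbgcfgcggedggcfbgbcdf'
  #7 SA[7]=36  'bcdf'
  #8 SA[8]=14  'bdeafbbgcfgcggedggcfbgbcdf'
  #9 SA[9]=34  'bgbcdf'
  #10 SA[10]=20  'bgcfgcggedggcfbgbcdf'
  #11 SA[11]=1  'bggdbcadegabbbdeafbbgcfgcggedggcfbgbcdf'
  #12 SA[12]=6  'cadegabbbdeafbbgcfgcggedggcfbgbcdf'
  #13 SA[13]=37  'cdf'
  #14 SA[14]=32  'cfbgbcdf'
  #15 SA[15]=22  'cfgcggedggcfbgbcdf'
  #16 SA[16]=25  'cggedggcfbgbcdf'
  #17 SA[17]=4  'dbcadegabbbdeafbbgcfgcggedggcfbgbcdf'
  #18 SA[18]=0  'dbggdbcadegabbbdeafbbgcfgcggedggcfbgbcdf'
  #19 SA[19]=15  'deafbbgcfgcggedggcfbgbcdf'
  #20 SA[20]=8  'degabbbdeafbbgcfgcggedggcfbgbcdf'
  #21 SA[21]=38  'df'
  #22 SA[22]=29  'dggcfbgbcdf'
  #23 SA[23]=16  'eafbbgcfgcggedggcfbgbcdf'
  #24 SA[24]=28  'edggcfbgbcdf'
  #25 SA[25]=9  'egabbbdeafbbgcfgcggedggcfbgbcdf'
  #26 SA[26]=39  'f'
  #27 SA[27]=18  'fbbgcfgcggedggcfbgbcdf'
  #28 SA[28]=33  'fbgbcdf'
  #29 SA[29]=23  'fgcggedggcfbgbcdf'
  #30 SA[30]=10  'gabbbdeafbbgcfgcggedggcfbgbcdf'
  #31 SA[31]=35  'gbcdf'
  #32 SA[32]=31  'gcfbgbcdf'
  #33 SA[33]=21  'gcfgcggedggcfbgbcdf'
  #34 SA[34]=24  'gcggedggcfbgbcdf'
  #35 SA[35]=3  'gdbcadegabbbdeafbbgcfgcggedggcfbgbcdf'
  #36 SA[36]=27  'gedggcfbgbcdf'
  #37 SA[37]=30  'ggcfbgbcdf'
  #38 SA[38]=2  'ggdbcadegabbbdeafbbgcfgcggedggcfbgbcdf'
  #39 SA[39]=26  'ggedggcfbgbcdf'

[11, 7, 17, 12, 13, 19, 5, 36, 14, 34, 20, 1, 6, 37, 32, 22, 25, 4, 0, 15, 8, 38, 29, 16, 28, 9, 39, 18, 33, 23, 10, 35, 31, 21, 24, 3, 27, 30, 2, 26]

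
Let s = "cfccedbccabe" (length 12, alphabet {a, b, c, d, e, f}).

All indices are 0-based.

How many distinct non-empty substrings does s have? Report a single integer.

sorted suffixes:
  #0 SA[0]=9  'abe'
  #1 SA[1]=6  'bccabe'
  #2 SA[2]=10  'be'
  #3 SA[3]=8  'cabe'
  #4 SA[4]=7  'ccabe'
  #5 SA[5]=2  'ccedbccabe'
  #6 SA[6]=3  'cedbccabe'
  #7 SA[7]=0  'cfccedbccabe'
  #8 SA[8]=5  'dbccabe'
  #9 SA[9]=11  'e'
  #10 SA[10]=4  'edbccabe'
  #11 SA[11]=1  'fccedbccabe'

SA = [9, 6, 10, 8, 7, 2, 3, 0, 5, 11, 4, 1]
rank  pair      lcp
   1  s[9:],s[6:]  0  ''
   2  s[6:],s[10:]  1  'b'
   3  s[10:],s[8:]  0  ''
   4  s[8:],s[7:]  1  'c'
   5  s[7:],s[2:]  2  'cc'
   6  s[2:],s[3:]  1  'c'
   7  s[3:],s[0:]  1  'c'
   8  s[0:],s[5:]  0  ''
   9  s[5:],s[11:]  0  ''
  10  s[11:],s[4:]  1  'e'
  11  s[4:],s[1:]  0  ''

n(n+1)/2 = 12·13/2 = 78
Σ LCP = 0 + 0 + 1 + 0 + 1 + 2 + 1 + 1 + 0 + 0 + 1 + 0 = 7
distinct = 78 − 7 = 71

71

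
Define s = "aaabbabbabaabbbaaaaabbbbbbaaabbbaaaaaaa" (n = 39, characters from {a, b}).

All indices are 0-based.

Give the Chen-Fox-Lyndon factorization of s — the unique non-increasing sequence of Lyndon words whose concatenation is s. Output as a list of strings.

["aaabbabbabaabbb", "aaaaabbbbbbaaabbb", "a", "a", "a", "a", "a", "a", "a"]

emit factor 1: 'aaabbabbabaabbb' (i=0, period=15)
emit factor 2: 'aaaaabbbbbbaaabbb' (i=15, period=17)
emit factor 3: 'a' (i=32, period=1)
emit factor 4: 'a' (i=33, period=1)
emit factor 5: 'a' (i=34, period=1)
emit factor 6: 'a' (i=35, period=1)
emit factor 7: 'a' (i=36, period=1)
emit factor 8: 'a' (i=37, period=1)
emit factor 9: 'a' (i=38, period=1)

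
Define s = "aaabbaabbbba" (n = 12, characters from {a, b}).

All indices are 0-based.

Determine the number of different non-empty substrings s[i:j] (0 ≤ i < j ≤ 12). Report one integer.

56

rank→(start, suffix):
  0 → (11, 'a')
  1 → (0, 'aaabbaabbbba')
  2 → (1, 'aabbaabbbba')
  3 → (5, 'aabbbba')
  4 → (2, 'abbaabbbba')
  5 → (6, 'abbbba')
  6 → (10, 'ba')
  7 → (4, 'baabbbba')
  8 → (9, 'bba')
  9 → (3, 'bbaabbbba')
  10 → (8, 'bbba')
  11 → (7, 'bbbba')

SA = [11, 0, 1, 5, 2, 6, 10, 4, 9, 3, 8, 7]
i: (SA[i-1],SA[i]) lcp shared
  1: (11,0) 1 'a'
  2: (0,1) 2 'aa'
  3: (1,5) 4 'aabb'
  4: (5,2) 1 'a'
  5: (2,6) 3 'abb'
  6: (6,10) 0 ''
  7: (10,4) 2 'ba'
  8: (4,9) 1 'b'
  9: (9,3) 3 'bba'
  10: (3,8) 2 'bb'
  11: (8,7) 3 'bbb'

n(n+1)/2 = 12·13/2 = 78
Σ LCP = 0 + 1 + 2 + 4 + 1 + 3 + 0 + 2 + 1 + 3 + 2 + 3 = 22
distinct = 78 − 22 = 56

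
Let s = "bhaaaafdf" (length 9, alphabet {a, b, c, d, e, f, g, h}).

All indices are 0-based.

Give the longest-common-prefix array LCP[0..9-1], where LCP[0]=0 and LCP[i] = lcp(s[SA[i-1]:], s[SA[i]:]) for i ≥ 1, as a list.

sorted suffixes:
  #0 SA[0]=2  'aaaafdf'
  #1 SA[1]=3  'aaafdf'
  #2 SA[2]=4  'aafdf'
  #3 SA[3]=5  'afdf'
  #4 SA[4]=0  'bhaaaafdf'
  #5 SA[5]=7  'df'
  #6 SA[6]=8  'f'
  #7 SA[7]=6  'fdf'
  #8 SA[8]=1  'haaaafdf'

SA = [2, 3, 4, 5, 0, 7, 8, 6, 1]
[i] adj suffixes → lcp
  [1] 2/3 → 3 ('aaa')
  [2] 3/4 → 2 ('aa')
  [3] 4/5 → 1 ('a')
  [4] 5/0 → 0 ('')
  [5] 0/7 → 0 ('')
  [6] 7/8 → 0 ('')
  [7] 8/6 → 1 ('f')
  [8] 6/1 → 0 ('')

[0, 3, 2, 1, 0, 0, 0, 1, 0]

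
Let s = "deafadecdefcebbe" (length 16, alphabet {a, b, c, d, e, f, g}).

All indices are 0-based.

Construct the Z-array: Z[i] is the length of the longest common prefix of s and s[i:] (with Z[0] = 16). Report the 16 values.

Z[0]=16
i=1: fresh scan; Z[1]=0
i=2: fresh scan; Z[2]=0
i=3: fresh scan; Z[3]=0
i=4: fresh scan; Z[4]=0
i=5: fresh scan; Z[5]=2 extend→box=[5,7)
i=6: min(r-i=1, Z[1]=0)=0; Z[6]=0
i=7: fresh scan; Z[7]=0
i=8: fresh scan; Z[8]=2 extend→box=[8,10)
i=9: min(r-i=1, Z[1]=0)=0; Z[9]=0
i=10: fresh scan; Z[10]=0
i=11: fresh scan; Z[11]=0
i=12: fresh scan; Z[12]=0
i=13: fresh scan; Z[13]=0
i=14: fresh scan; Z[14]=0
i=15: fresh scan; Z[15]=0

[16, 0, 0, 0, 0, 2, 0, 0, 2, 0, 0, 0, 0, 0, 0, 0]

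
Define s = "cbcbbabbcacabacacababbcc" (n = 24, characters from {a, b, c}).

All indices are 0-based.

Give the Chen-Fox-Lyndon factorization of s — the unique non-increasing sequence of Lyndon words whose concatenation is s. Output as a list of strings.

emit factor 1: 'c' (i=0, period=1)
emit factor 2: 'bc' (i=1, period=2)
emit factor 3: 'b' (i=3, period=1)
emit factor 4: 'b' (i=4, period=1)
emit factor 5: 'abbcac' (i=5, period=6)
emit factor 6: 'abacac' (i=11, period=6)
emit factor 7: 'ababbcc' (i=17, period=7)

["c", "bc", "b", "b", "abbcac", "abacac", "ababbcc"]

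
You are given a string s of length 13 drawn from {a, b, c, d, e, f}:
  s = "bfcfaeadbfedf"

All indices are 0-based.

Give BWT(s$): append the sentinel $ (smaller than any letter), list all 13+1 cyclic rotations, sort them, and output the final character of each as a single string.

rank  rotation        last
    0  $bfcfaeadbfedf  f
    1  adbfedf$bfcfae  e
    2  aeadbfedf$bfcf  f
    3  bfcfaeadbfedf$  $
    4  bfedf$bfcfaead  d
    5  cfaeadbfedf$bf  f
    6  dbfedf$bfcfaea  a
    7  df$bfcfaeadbfe  e
    8  eadbfedf$bfcfa  a
    9  edf$bfcfaeadbf  f
   10  f$bfcfaeadbfed  d
   11  faeadbfedf$bfc  c
   12  fcfaeadbfedf$b  b
   13  fedf$bfcfaeadb  b

fef$dfaeafdcbb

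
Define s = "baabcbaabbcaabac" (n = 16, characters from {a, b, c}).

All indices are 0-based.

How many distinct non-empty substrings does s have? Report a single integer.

112

rank | idx | suffix
   0 |  11 | aabac
   1 |   6 | aabbcaabac
   2 |   1 | aabcbaabbcaabac
   3 |  12 | abac
   4 |   7 | abbcaabac
   5 |   2 | abcbaabbcaabac
   6 |  14 | ac
   7 |   5 | baabbcaabac
   8 |   0 | baabcbaabbcaabac
   9 |  13 | bac
  10 |   8 | bbcaabac
  11 |   9 | bcaabac
  12 |   3 | bcbaabbcaabac
  13 |  15 | c
  14 |  10 | caabac
  15 |   4 | cbaabbcaabac

SA = [11, 6, 1, 12, 7, 2, 14, 5, 0, 13, 8, 9, 3, 15, 10, 4]
rank  pair      lcp
   1  s[11:],s[6:]  3  'aab'
   2  s[6:],s[1:]  3  'aab'
   3  s[1:],s[12:]  1  'a'
   4  s[12:],s[7:]  2  'ab'
   5  s[7:],s[2:]  2  'ab'
   6  s[2:],s[14:]  1  'a'
   7  s[14:],s[5:]  0  ''
   8  s[5:],s[0:]  4  'baab'
   9  s[0:],s[13:]  2  'ba'
  10  s[13:],s[8:]  1  'b'
  11  s[8:],s[9:]  1  'b'
  12  s[9:],s[3:]  2  'bc'
  13  s[3:],s[15:]  0  ''
  14  s[15:],s[10:]  1  'c'
  15  s[10:],s[4:]  1  'c'

n(n+1)/2 = 16·17/2 = 136
Σ LCP = 0 + 3 + 3 + 1 + 2 + 2 + 1 + 0 + 4 + 2 + 1 + 1 + 2 + 0 + 1 + 1 = 24
distinct = 136 − 24 = 112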